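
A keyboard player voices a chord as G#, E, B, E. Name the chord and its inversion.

The distinct note names are G#, E, B. Stacked in thirds they read E–G#–B, which is a major triad on E.
With the third (G#) in the bass, the chord is in first inversion (figured bass 6).

E major, first inversion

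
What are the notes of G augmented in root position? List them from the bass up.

G, B, D#

Spelling G augmented: G–B–D#. In root position the root is bass, giving G, B, D# from the bottom.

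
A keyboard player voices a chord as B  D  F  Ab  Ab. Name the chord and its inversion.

B diminished seventh, root position

Reducing to letter names: B, D, F, Ab. These stack in thirds as B–D–F–Ab — a B diminished seventh chord.
With the root (B) in the bass, the chord is in root position (figured bass 7).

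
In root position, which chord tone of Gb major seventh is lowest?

In root position the root is lowest. For Gb major seventh (Gb–Bb–Db–F) that is Gb.

Gb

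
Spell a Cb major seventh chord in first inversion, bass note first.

The chord tones are Cb–Eb–Gb–Bb. With the third (Eb) lowest for first inversion: Eb, Gb, Bb, Cb.

Eb, Gb, Bb, Cb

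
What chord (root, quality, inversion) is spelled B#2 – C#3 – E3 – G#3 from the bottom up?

The distinct note names are B#, C#, E, G#. Stacked in thirds they read C#–E–G#–B#, which is a minor-major seventh chord on C#.
The lowest note is B#, the seventh of the chord, so this is third inversion (figured bass 4/2).

C# minor-major seventh, third inversion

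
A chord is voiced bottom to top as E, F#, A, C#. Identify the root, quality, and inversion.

Reducing to letter names: E, F#, A, C#. These stack in thirds as F#–A–C#–E — an F# minor seventh chord.
E is the seventh of F# minor seventh; seventh in the bass means third inversion (figured bass 4/2).

F# minor seventh, third inversion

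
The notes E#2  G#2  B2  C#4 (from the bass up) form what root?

C#

The distinct letter names are E#, G#, B, C#. Arranged as a stack of thirds they read C#–E#–G#–B, so C# is the root (a C# dominant seventh chord).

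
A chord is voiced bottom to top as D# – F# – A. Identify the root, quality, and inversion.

Reducing to letter names: D#, F#, A. These stack in thirds as D#–F#–A — a D# diminished triad.
D# is the root of D# diminished; root in the bass means root position (figured bass 5/3).

D# diminished, root position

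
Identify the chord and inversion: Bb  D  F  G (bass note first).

G minor seventh, first inversion

The distinct note names are Bb, D, F, G. Stacked in thirds they read G–Bb–D–F, which is a minor seventh chord on G.
Bb is the third of G minor seventh; third in the bass means first inversion (figured bass 6/5).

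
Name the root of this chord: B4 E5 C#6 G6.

The distinct letter names are B, E, C#, G. Arranged as a stack of thirds they read C#–E–G–B, so C# is the root (a C# half-diminished seventh chord).

C#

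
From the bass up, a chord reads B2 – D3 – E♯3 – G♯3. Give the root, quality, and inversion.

E# diminished seventh, second inversion

The distinct note names are B, D, E#, G#. Stacked in thirds they read E#–G#–B–D, which is a diminished seventh chord on E#.
B is the fifth of E# diminished seventh; fifth in the bass means second inversion (figured bass 4/3).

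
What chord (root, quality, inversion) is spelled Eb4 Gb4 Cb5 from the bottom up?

Cb major, first inversion

The pitch classes Eb, Gb, Cb arrange in thirds as Cb–Eb–Gb: a Cb major triad.
The lowest note is Eb, the third of the chord, so this is first inversion (figured bass 6).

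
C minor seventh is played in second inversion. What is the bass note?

C minor seventh is C–Eb–G–Bb. Second inversion places the fifth in the bass: G.

G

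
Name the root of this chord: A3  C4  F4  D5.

Reordering A, C, F, D into stacked thirds gives D–F–A–C; the bottom of that stack, D, is the root.

D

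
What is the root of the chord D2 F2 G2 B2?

The distinct letter names are D, F, G, B. Arranged as a stack of thirds they read G–B–D–F, so G is the root (a G dominant seventh chord).

G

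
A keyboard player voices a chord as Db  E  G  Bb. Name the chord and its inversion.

The pitch classes Db, E, G, Bb arrange in thirds as E–G–Bb–Db: an E diminished seventh chord.
The lowest note is Db, the seventh of the chord, so this is third inversion (figured bass 4/2).

E diminished seventh, third inversion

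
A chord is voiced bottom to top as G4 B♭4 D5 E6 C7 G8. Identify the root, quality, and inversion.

C dominant ninth, second inversion

The distinct note names are G, Bb, D, E, C. Stacked in thirds they read C–E–G–Bb–D, which is a dominant ninth chord on C.
G is the fifth of C dominant ninth; fifth in the bass means second inversion.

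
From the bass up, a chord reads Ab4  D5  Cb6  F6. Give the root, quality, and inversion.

Reducing to letter names: Ab, D, Cb, F. These stack in thirds as D–F–Ab–Cb — a D diminished seventh chord.
With the fifth (Ab) in the bass, the chord is in second inversion (figured bass 4/3).

D diminished seventh, second inversion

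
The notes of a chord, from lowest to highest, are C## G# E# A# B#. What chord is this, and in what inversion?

A# dominant ninth, first inversion

The pitch classes C##, G#, E#, A#, B# arrange in thirds as A#–C##–E#–G#–B#: an A# dominant ninth chord.
With the third (C##) in the bass, the chord is in first inversion.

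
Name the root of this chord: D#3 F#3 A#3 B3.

B

The distinct letter names are D#, F#, A#, B. Arranged as a stack of thirds they read B–D#–F#–A#, so B is the root (a B major seventh chord).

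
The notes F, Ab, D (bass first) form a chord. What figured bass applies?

The notes F, Ab, D stack in thirds as D–F–Ab — a D diminished triad. The bass F is the third, so this is first inversion: figured 6.

6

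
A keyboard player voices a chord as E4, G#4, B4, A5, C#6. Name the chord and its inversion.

A major ninth, second inversion

Reducing to letter names: E, G#, B, A, C#. These stack in thirds as A–C#–E–G#–B — an A major ninth chord.
With the fifth (E) in the bass, the chord is in second inversion.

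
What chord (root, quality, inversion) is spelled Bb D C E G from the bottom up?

C dominant ninth, third inversion

Reducing to letter names: Bb, D, C, E, G. These stack in thirds as C–E–G–Bb–D — a C dominant ninth chord.
With the seventh (Bb) in the bass, the chord is in third inversion.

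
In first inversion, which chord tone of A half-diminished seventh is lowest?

In first inversion the third is lowest. For A half-diminished seventh (A–C–Eb–G) that is C.

C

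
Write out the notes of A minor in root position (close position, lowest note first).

A, C, E

A minor is A–C–E. Root position puts the root (A) in the bass, with the remaining tones above: A, C, E.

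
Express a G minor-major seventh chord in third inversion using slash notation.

Gm(maj7)/F#

Third inversion of G minor-major seventh has the seventh (F#) in the bass. As a slash chord: Gm(maj7)/F#.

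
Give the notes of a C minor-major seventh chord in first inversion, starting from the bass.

C minor-major seventh is C–Eb–G–B. First inversion puts the third (Eb) in the bass, with the remaining tones above: Eb, G, B, C.

Eb, G, B, C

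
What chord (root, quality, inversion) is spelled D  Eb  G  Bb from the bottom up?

The pitch classes D, Eb, G, Bb arrange in thirds as Eb–G–Bb–D: an Eb major seventh chord.
With the seventh (D) in the bass, the chord is in third inversion (figured bass 4/2).

Eb major seventh, third inversion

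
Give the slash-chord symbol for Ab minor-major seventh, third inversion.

Third inversion of Ab minor-major seventh has the seventh (G) in the bass. As a slash chord: Abm(maj7)/G.

Abm(maj7)/G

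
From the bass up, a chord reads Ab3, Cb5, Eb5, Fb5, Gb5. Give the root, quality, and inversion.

The pitch classes Ab, Cb, Eb, Fb, Gb arrange in thirds as Fb–Ab–Cb–Eb–Gb: an Fb major ninth chord.
Ab is the third of Fb major ninth; third in the bass means first inversion.

Fb major ninth, first inversion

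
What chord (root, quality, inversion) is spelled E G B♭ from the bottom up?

The pitch classes E, G, Bb arrange in thirds as E–G–Bb: an E diminished triad.
The lowest note is E, the root of the chord, so this is root position (figured bass 5/3).

E diminished, root position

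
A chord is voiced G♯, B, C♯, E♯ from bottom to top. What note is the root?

C#

Reordering G#, B, C#, E# into stacked thirds gives C#–E#–G#–B; the bottom of that stack, C#, is the root.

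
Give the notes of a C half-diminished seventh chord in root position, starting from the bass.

C, Eb, Gb, Bb

C half-diminished seventh is C–Eb–Gb–Bb. Root position puts the root (C) in the bass, with the remaining tones above: C, Eb, Gb, Bb.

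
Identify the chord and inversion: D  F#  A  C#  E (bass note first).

The distinct note names are D, F#, A, C#, E. Stacked in thirds they read D–F#–A–C#–E, which is a major ninth chord on D.
The lowest note is D, the root of the chord, so this is root position.

D major ninth, root position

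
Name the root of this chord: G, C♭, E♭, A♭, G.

Reordering G, Cb, Eb, Ab into stacked thirds gives Ab–Cb–Eb–G; the bottom of that stack, Ab, is the root.

Ab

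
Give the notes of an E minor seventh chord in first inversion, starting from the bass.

G, B, D, E

E minor seventh is E–G–B–D. First inversion puts the third (G) in the bass, with the remaining tones above: G, B, D, E.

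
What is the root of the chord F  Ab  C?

The distinct letter names are F, Ab, C. Arranged as a stack of thirds they read F–Ab–C, so F is the root (an F minor triad).

F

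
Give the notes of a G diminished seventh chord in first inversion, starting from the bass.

Bb, Db, Fb, G

G diminished seventh is G–Bb–Db–Fb. First inversion puts the third (Bb) in the bass, with the remaining tones above: Bb, Db, Fb, G.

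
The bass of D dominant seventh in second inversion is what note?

The fifth of D dominant seventh (D–F#–A–C) is A; that is the bass in second inversion.

A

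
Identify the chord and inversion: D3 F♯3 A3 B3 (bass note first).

B minor seventh, first inversion

The pitch classes D, F#, A, B arrange in thirds as B–D–F#–A: a B minor seventh chord.
The lowest note is D, the third of the chord, so this is first inversion (figured bass 6/5).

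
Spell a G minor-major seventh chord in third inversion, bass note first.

F#, G, Bb, D

Spelling G minor-major seventh: G–Bb–D–F#. In third inversion the seventh is bass, giving F#, G, Bb, D from the bottom.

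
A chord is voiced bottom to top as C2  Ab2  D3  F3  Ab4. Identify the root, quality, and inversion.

Reducing to letter names: C, Ab, D, F. These stack in thirds as D–F–Ab–C — a D half-diminished seventh chord.
C is the seventh of D half-diminished seventh; seventh in the bass means third inversion (figured bass 4/2).

D half-diminished seventh, third inversion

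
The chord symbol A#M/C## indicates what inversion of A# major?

A#M/C## means A# major with C## in the bass. C## is the third of A# major (A#–C##–E#), so this is first inversion.

first inversion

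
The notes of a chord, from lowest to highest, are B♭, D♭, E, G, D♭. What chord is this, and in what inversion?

Reducing to letter names: Bb, Db, E, G. These stack in thirds as E–G–Bb–Db — an E diminished seventh chord.
With the fifth (Bb) in the bass, the chord is in second inversion (figured bass 4/3).

E diminished seventh, second inversion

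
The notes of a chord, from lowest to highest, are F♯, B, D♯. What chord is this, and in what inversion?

Reducing to letter names: F#, B, D#. These stack in thirds as B–D#–F# — a B major triad.
F# is the fifth of B major; fifth in the bass means second inversion (figured bass 6/4).

B major, second inversion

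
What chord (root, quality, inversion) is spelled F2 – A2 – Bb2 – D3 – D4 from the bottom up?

The distinct note names are F, A, Bb, D. Stacked in thirds they read Bb–D–F–A, which is a major seventh chord on Bb.
With the fifth (F) in the bass, the chord is in second inversion (figured bass 4/3).

Bb major seventh, second inversion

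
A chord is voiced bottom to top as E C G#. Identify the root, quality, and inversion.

C augmented, first inversion

Reducing to letter names: E, C, G#. These stack in thirds as C–E–G# — a C augmented triad.
With the third (E) in the bass, the chord is in first inversion (figured bass 6).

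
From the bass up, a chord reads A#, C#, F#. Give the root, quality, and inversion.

Reducing to letter names: A#, C#, F#. These stack in thirds as F#–A#–C# — an F# major triad.
With the third (A#) in the bass, the chord is in first inversion (figured bass 6).

F# major, first inversion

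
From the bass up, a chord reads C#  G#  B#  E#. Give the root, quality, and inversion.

C# major seventh, root position

The pitch classes C#, G#, B#, E# arrange in thirds as C#–E#–G#–B#: a C# major seventh chord.
The lowest note is C#, the root of the chord, so this is root position (figured bass 7).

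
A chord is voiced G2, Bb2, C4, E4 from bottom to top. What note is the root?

The distinct letter names are G, Bb, C, E. Arranged as a stack of thirds they read C–E–G–Bb, so C is the root (a C dominant seventh chord).

C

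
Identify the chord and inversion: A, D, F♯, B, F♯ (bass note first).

The distinct note names are A, D, F#, B. Stacked in thirds they read B–D–F#–A, which is a minor seventh chord on B.
A is the seventh of B minor seventh; seventh in the bass means third inversion (figured bass 4/2).

B minor seventh, third inversion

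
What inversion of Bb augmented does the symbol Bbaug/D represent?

Bbaug/D means Bb augmented with D in the bass. D is the third of Bb augmented (Bb–D–F#), so this is first inversion.

first inversion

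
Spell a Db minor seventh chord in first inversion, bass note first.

Spelling Db minor seventh: Db–Fb–Ab–Cb. In first inversion the third is bass, giving Fb, Ab, Cb, Db from the bottom.

Fb, Ab, Cb, Db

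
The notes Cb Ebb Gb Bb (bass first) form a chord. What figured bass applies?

7

The notes Cb, Ebb, Gb, Bb stack in thirds as Cb–Ebb–Gb–Bb — a Cb minor-major seventh chord. The bass Cb is the root, so this is root position: figured 7.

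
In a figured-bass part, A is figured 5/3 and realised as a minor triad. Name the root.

The figures 5/3 mean the root of the chord is in the bass. If A is the root of a minor triad, the root is A (chord tones A–C–E).

A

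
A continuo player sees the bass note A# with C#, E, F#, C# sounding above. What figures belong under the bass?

The notes A#, C#, E, F# stack in thirds as F#–A#–C#–E — an F# dominant seventh chord. The bass A# is the third, so this is first inversion: figured 6/5.

6/5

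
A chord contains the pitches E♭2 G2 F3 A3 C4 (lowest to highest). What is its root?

Reordering Eb, G, F, A, C into stacked thirds gives F–A–C–Eb–G; the bottom of that stack, F, is the root.

F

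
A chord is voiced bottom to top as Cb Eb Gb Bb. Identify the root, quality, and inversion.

The distinct note names are Cb, Eb, Gb, Bb. Stacked in thirds they read Cb–Eb–Gb–Bb, which is a major seventh chord on Cb.
Cb is the root of Cb major seventh; root in the bass means root position (figured bass 7).

Cb major seventh, root position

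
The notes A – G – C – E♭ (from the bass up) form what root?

A

Reordering A, G, C, Eb into stacked thirds gives A–C–Eb–G; the bottom of that stack, A, is the root.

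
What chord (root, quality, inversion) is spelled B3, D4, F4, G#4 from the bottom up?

The distinct note names are B, D, F, G#. Stacked in thirds they read G#–B–D–F, which is a diminished seventh chord on G#.
B is the third of G# diminished seventh; third in the bass means first inversion (figured bass 6/5).

G# diminished seventh, first inversion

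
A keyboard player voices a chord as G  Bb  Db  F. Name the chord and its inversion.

G half-diminished seventh, root position

Reducing to letter names: G, Bb, Db, F. These stack in thirds as G–Bb–Db–F — a G half-diminished seventh chord.
G is the root of G half-diminished seventh; root in the bass means root position (figured bass 7).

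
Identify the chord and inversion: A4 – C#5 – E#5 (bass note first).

A augmented, root position

The pitch classes A, C#, E# arrange in thirds as A–C#–E#: an A augmented triad.
The lowest note is A, the root of the chord, so this is root position (figured bass 5/3).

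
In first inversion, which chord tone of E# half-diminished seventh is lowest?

G#

E# half-diminished seventh is E#–G#–B–D#. First inversion places the third in the bass: G#.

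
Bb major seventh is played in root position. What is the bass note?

Bb major seventh is Bb–D–F–A. Root position places the root in the bass: Bb.

Bb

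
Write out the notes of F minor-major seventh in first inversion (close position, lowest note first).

Spelling F minor-major seventh: F–Ab–C–E. In first inversion the third is bass, giving Ab, C, E, F from the bottom.

Ab, C, E, F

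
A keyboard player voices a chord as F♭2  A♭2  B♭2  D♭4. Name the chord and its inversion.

Bb half-diminished seventh, second inversion

The pitch classes Fb, Ab, Bb, Db arrange in thirds as Bb–Db–Fb–Ab: a Bb half-diminished seventh chord.
Fb is the fifth of Bb half-diminished seventh; fifth in the bass means second inversion (figured bass 4/3).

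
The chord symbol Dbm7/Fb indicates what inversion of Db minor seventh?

Dbm7/Fb means Db minor seventh with Fb in the bass. Fb is the third of Db minor seventh (Db–Fb–Ab–Cb), so this is first inversion.

first inversion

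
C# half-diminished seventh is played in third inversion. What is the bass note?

C# half-diminished seventh is C#–E–G–B. Third inversion places the seventh in the bass: B.

B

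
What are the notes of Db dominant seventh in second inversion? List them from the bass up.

Ab, Cb, Db, F

Spelling Db dominant seventh: Db–F–Ab–Cb. In second inversion the fifth is bass, giving Ab, Cb, Db, F from the bottom.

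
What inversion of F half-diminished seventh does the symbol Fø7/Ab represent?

first inversion

Fø7/Ab means F half-diminished seventh with Ab in the bass. Ab is the third of F half-diminished seventh (F–Ab–Cb–Eb), so this is first inversion.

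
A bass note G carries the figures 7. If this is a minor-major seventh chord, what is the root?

The figures 7 mean the root of the chord is in the bass. If G is the root of a minor-major seventh chord, the root is G (chord tones G–Bb–D–F#).

G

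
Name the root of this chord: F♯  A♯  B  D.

B

The distinct letter names are F#, A#, B, D. Arranged as a stack of thirds they read B–D–F#–A#, so B is the root (a B minor-major seventh chord).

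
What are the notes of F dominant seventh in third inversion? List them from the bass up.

The chord tones are F–A–C–Eb. With the seventh (Eb) lowest for third inversion: Eb, F, A, C.

Eb, F, A, C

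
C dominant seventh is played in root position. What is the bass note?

C

The root of C dominant seventh (C–E–G–Bb) is C; that is the bass in root position.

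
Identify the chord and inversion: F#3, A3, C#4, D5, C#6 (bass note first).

D major seventh, first inversion

The pitch classes F#, A, C#, D arrange in thirds as D–F#–A–C#: a D major seventh chord.
The lowest note is F#, the third of the chord, so this is first inversion (figured bass 6/5).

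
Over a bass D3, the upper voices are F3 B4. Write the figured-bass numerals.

6

The notes D, F, B stack in thirds as B–D–F — a B diminished triad. The bass D is the third, so this is first inversion: figured 6.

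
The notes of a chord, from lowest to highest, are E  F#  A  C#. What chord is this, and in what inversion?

F# minor seventh, third inversion

The pitch classes E, F#, A, C# arrange in thirds as F#–A–C#–E: an F# minor seventh chord.
E is the seventh of F# minor seventh; seventh in the bass means third inversion (figured bass 4/2).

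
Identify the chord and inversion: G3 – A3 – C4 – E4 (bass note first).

A minor seventh, third inversion

Reducing to letter names: G, A, C, E. These stack in thirds as A–C–E–G — an A minor seventh chord.
G is the seventh of A minor seventh; seventh in the bass means third inversion (figured bass 4/2).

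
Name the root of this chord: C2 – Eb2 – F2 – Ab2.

C, Eb, F, Ab are the tones of an F minor seventh chord (F–Ab–C–Eb), making F the root.

F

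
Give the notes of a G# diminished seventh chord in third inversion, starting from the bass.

F, G#, B, D

The chord tones are G#–B–D–F. With the seventh (F) lowest for third inversion: F, G#, B, D.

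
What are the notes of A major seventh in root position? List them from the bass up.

A, C#, E, G#

Spelling A major seventh: A–C#–E–G#. In root position the root is bass, giving A, C#, E, G# from the bottom.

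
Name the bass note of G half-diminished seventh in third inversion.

F

In third inversion the seventh is lowest. For G half-diminished seventh (G–Bb–Db–F) that is F.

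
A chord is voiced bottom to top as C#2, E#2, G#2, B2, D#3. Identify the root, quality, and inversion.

The distinct note names are C#, E#, G#, B, D#. Stacked in thirds they read C#–E#–G#–B–D#, which is a dominant ninth chord on C#.
The lowest note is C#, the root of the chord, so this is root position.

C# dominant ninth, root position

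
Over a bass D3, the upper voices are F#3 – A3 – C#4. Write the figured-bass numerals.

The notes D, F#, A, C# stack in thirds as D–F#–A–C# — a D major seventh chord. The bass D is the root, so this is root position: figured 7.

7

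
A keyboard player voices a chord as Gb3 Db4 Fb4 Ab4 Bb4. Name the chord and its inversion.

The distinct note names are Gb, Db, Fb, Ab, Bb. Stacked in thirds they read Gb–Bb–Db–Fb–Ab, which is a dominant ninth chord on Gb.
The lowest note is Gb, the root of the chord, so this is root position.

Gb dominant ninth, root position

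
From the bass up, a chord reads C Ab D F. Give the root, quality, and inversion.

D half-diminished seventh, third inversion

The pitch classes C, Ab, D, F arrange in thirds as D–F–Ab–C: a D half-diminished seventh chord.
With the seventh (C) in the bass, the chord is in third inversion (figured bass 4/2).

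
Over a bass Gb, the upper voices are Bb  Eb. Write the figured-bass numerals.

6

The notes Gb, Bb, Eb stack in thirds as Eb–Gb–Bb — an Eb minor triad. The bass Gb is the third, so this is first inversion: figured 6.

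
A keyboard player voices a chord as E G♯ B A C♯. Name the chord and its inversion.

A major ninth, second inversion

The distinct note names are E, G#, B, A, C#. Stacked in thirds they read A–C#–E–G#–B, which is a major ninth chord on A.
The lowest note is E, the fifth of the chord, so this is second inversion.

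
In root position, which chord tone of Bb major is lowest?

The root of Bb major (Bb–D–F) is Bb; that is the bass in root position.

Bb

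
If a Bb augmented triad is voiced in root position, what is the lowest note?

In root position the root is lowest. For Bb augmented (Bb–D–F#) that is Bb.

Bb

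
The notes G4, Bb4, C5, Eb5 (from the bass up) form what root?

C

G, Bb, C, Eb are the tones of a C minor seventh chord (C–Eb–G–Bb), making C the root.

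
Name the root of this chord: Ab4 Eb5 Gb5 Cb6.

Reordering Ab, Eb, Gb, Cb into stacked thirds gives Ab–Cb–Eb–Gb; the bottom of that stack, Ab, is the root.

Ab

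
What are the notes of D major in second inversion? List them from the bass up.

The chord tones are D–F#–A. With the fifth (A) lowest for second inversion: A, D, F#.

A, D, F#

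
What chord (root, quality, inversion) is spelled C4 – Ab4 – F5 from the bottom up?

Reducing to letter names: C, Ab, F. These stack in thirds as F–Ab–C — an F minor triad.
C is the fifth of F minor; fifth in the bass means second inversion (figured bass 6/4).

F minor, second inversion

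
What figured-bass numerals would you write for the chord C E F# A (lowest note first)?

4/3

The notes C, E, F#, A stack in thirds as F#–A–C–E — an F# half-diminished seventh chord. The bass C is the fifth, so this is second inversion: figured 4/3.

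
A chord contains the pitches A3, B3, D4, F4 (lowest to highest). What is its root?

B

A, B, D, F are the tones of a B half-diminished seventh chord (B–D–F–A), making B the root.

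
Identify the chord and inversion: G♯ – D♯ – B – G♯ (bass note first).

G# minor, root position

Reducing to letter names: G#, D#, B. These stack in thirds as G#–B–D# — a G# minor triad.
With the root (G#) in the bass, the chord is in root position (figured bass 5/3).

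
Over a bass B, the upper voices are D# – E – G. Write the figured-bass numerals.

4/3

The notes B, D#, E, G stack in thirds as E–G–B–D# — an E minor-major seventh chord. The bass B is the fifth, so this is second inversion: figured 4/3.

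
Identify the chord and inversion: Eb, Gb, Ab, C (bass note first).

Ab dominant seventh, second inversion

The distinct note names are Eb, Gb, Ab, C. Stacked in thirds they read Ab–C–Eb–Gb, which is a dominant seventh chord on Ab.
With the fifth (Eb) in the bass, the chord is in second inversion (figured bass 4/3).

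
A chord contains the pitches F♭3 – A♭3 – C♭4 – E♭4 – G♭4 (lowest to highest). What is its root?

Fb

Reordering Fb, Ab, Cb, Eb, Gb into stacked thirds gives Fb–Ab–Cb–Eb–Gb; the bottom of that stack, Fb, is the root.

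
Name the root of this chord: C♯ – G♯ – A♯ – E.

C#, G#, A#, E are the tones of an A# half-diminished seventh chord (A#–C#–E–G#), making A# the root.

A#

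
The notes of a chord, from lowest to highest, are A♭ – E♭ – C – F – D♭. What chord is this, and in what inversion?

Db major ninth, second inversion

The distinct note names are Ab, Eb, C, F, Db. Stacked in thirds they read Db–F–Ab–C–Eb, which is a major ninth chord on Db.
With the fifth (Ab) in the bass, the chord is in second inversion.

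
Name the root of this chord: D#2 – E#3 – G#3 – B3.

The distinct letter names are D#, E#, G#, B. Arranged as a stack of thirds they read E#–G#–B–D#, so E# is the root (an E# half-diminished seventh chord).

E#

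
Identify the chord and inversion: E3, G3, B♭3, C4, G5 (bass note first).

C dominant seventh, first inversion

The distinct note names are E, G, Bb, C. Stacked in thirds they read C–E–G–Bb, which is a dominant seventh chord on C.
The lowest note is E, the third of the chord, so this is first inversion (figured bass 6/5).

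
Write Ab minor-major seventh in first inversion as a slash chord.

First inversion of Ab minor-major seventh has the third (Cb) in the bass. As a slash chord: Abm(maj7)/Cb.

Abm(maj7)/Cb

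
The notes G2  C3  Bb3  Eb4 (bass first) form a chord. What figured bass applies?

4/3

The notes G, C, Bb, Eb stack in thirds as C–Eb–G–Bb — a C minor seventh chord. The bass G is the fifth, so this is second inversion: figured 4/3.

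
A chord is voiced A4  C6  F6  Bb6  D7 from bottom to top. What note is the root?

Bb

Reordering A, C, F, Bb, D into stacked thirds gives Bb–D–F–A–C; the bottom of that stack, Bb, is the root.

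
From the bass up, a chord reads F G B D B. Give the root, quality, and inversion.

G dominant seventh, third inversion

The pitch classes F, G, B, D arrange in thirds as G–B–D–F: a G dominant seventh chord.
The lowest note is F, the seventh of the chord, so this is third inversion (figured bass 4/2).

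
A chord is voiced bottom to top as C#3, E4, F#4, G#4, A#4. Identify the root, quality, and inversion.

Reducing to letter names: C#, E, F#, G#, A#. These stack in thirds as F#–A#–C#–E–G# — an F# dominant ninth chord.
C# is the fifth of F# dominant ninth; fifth in the bass means second inversion.

F# dominant ninth, second inversion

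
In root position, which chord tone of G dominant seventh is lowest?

G

The root of G dominant seventh (G–B–D–F) is G; that is the bass in root position.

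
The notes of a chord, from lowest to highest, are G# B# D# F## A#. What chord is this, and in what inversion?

G# major ninth, root position

The pitch classes G#, B#, D#, F##, A# arrange in thirds as G#–B#–D#–F##–A#: a G# major ninth chord.
The lowest note is G#, the root of the chord, so this is root position.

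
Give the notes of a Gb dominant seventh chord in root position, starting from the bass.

Spelling Gb dominant seventh: Gb–Bb–Db–Fb. In root position the root is bass, giving Gb, Bb, Db, Fb from the bottom.

Gb, Bb, Db, Fb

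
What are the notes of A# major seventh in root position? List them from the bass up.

A#, C##, E#, G##

The chord tones are A#–C##–E#–G##. With the root (A#) lowest for root position: A#, C##, E#, G##.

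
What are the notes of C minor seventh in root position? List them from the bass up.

C, Eb, G, Bb

The chord tones are C–Eb–G–Bb. With the root (C) lowest for root position: C, Eb, G, Bb.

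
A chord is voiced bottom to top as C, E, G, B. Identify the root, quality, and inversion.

C major seventh, root position

The distinct note names are C, E, G, B. Stacked in thirds they read C–E–G–B, which is a major seventh chord on C.
The lowest note is C, the root of the chord, so this is root position (figured bass 7).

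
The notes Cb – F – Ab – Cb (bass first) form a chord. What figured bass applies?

6/4

The notes Cb, F, Ab stack in thirds as F–Ab–Cb — an F diminished triad. The bass Cb is the fifth, so this is second inversion: figured 6/4.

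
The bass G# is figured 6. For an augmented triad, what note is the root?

The figures 6 mean the third of the chord is in the bass. If G# is the third of an augmented triad, the root is E (chord tones E–G#–B#).

E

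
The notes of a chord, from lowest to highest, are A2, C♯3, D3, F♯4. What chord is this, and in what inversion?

D major seventh, second inversion

The distinct note names are A, C#, D, F#. Stacked in thirds they read D–F#–A–C#, which is a major seventh chord on D.
The lowest note is A, the fifth of the chord, so this is second inversion (figured bass 4/3).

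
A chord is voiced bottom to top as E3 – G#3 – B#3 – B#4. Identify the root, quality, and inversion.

The pitch classes E, G#, B# arrange in thirds as E–G#–B#: an E augmented triad.
With the root (E) in the bass, the chord is in root position (figured bass 5/3).

E augmented, root position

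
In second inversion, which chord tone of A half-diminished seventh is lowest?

A half-diminished seventh is A–C–Eb–G. Second inversion places the fifth in the bass: Eb.

Eb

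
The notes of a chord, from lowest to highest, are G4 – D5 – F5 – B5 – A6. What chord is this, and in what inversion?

The distinct note names are G, D, F, B, A. Stacked in thirds they read G–B–D–F–A, which is a dominant ninth chord on G.
The lowest note is G, the root of the chord, so this is root position.

G dominant ninth, root position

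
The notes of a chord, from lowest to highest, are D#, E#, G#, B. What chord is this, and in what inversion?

E# half-diminished seventh, third inversion

The pitch classes D#, E#, G#, B arrange in thirds as E#–G#–B–D#: an E# half-diminished seventh chord.
With the seventh (D#) in the bass, the chord is in third inversion (figured bass 4/2).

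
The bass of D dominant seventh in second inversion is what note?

In second inversion the fifth is lowest. For D dominant seventh (D–F#–A–C) that is A.

A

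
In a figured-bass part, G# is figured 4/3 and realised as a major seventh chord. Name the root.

The figures 4/3 mean the fifth of the chord is in the bass. If G# is the fifth of a major seventh chord, the root is C# (chord tones C#–E#–G#–B#).

C#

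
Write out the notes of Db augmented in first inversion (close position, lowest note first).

Db augmented is Db–F–A. First inversion puts the third (F) in the bass, with the remaining tones above: F, A, Db.

F, A, Db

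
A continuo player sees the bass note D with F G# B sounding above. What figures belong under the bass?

The notes D, F, G#, B stack in thirds as G#–B–D–F — a G# diminished seventh chord. The bass D is the fifth, so this is second inversion: figured 4/3.

4/3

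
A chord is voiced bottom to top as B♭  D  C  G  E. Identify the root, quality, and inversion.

The distinct note names are Bb, D, C, G, E. Stacked in thirds they read C–E–G–Bb–D, which is a dominant ninth chord on C.
Bb is the seventh of C dominant ninth; seventh in the bass means third inversion.

C dominant ninth, third inversion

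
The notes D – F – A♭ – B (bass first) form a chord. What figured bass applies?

6/5

The notes D, F, Ab, B stack in thirds as B–D–F–Ab — a B diminished seventh chord. The bass D is the third, so this is first inversion: figured 6/5.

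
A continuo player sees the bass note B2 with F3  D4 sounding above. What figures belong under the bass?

The notes B, F, D stack in thirds as B–D–F — a B diminished triad. The bass B is the root, so this is root position: figured 5/3.

5/3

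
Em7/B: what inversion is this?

Em7/B means E minor seventh with B in the bass. B is the fifth of E minor seventh (E–G–B–D), so this is second inversion.

second inversion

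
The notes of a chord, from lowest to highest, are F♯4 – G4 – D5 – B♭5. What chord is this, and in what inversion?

The pitch classes F#, G, D, Bb arrange in thirds as G–Bb–D–F#: a G minor-major seventh chord.
F# is the seventh of G minor-major seventh; seventh in the bass means third inversion (figured bass 4/2).

G minor-major seventh, third inversion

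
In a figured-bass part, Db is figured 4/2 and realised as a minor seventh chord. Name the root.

The figures 4/2 mean the seventh of the chord is in the bass. If Db is the seventh of a minor seventh chord, the root is Eb (chord tones Eb–Gb–Bb–Db).

Eb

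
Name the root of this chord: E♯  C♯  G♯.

E#, C#, G# are the tones of a C# major triad (C#–E#–G#), making C# the root.

C#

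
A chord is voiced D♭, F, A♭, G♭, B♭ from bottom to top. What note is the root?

The distinct letter names are Db, F, Ab, Gb, Bb. Arranged as a stack of thirds they read Gb–Bb–Db–F–Ab, so Gb is the root (a Gb major ninth chord).

Gb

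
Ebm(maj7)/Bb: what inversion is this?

Ebm(maj7)/Bb means Eb minor-major seventh with Bb in the bass. Bb is the fifth of Eb minor-major seventh (Eb–Gb–Bb–D), so this is second inversion.

second inversion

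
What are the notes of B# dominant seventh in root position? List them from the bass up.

B#, D##, F##, A#

The chord tones are B#–D##–F##–A#. With the root (B#) lowest for root position: B#, D##, F##, A#.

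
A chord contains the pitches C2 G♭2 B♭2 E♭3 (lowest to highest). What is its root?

C

The distinct letter names are C, Gb, Bb, Eb. Arranged as a stack of thirds they read C–Eb–Gb–Bb, so C is the root (a C half-diminished seventh chord).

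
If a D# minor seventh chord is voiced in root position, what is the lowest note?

The root of D# minor seventh (D#–F#–A#–C#) is D#; that is the bass in root position.

D#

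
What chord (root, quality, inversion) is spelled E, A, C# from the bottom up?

The pitch classes E, A, C# arrange in thirds as A–C#–E: an A major triad.
The lowest note is E, the fifth of the chord, so this is second inversion (figured bass 6/4).

A major, second inversion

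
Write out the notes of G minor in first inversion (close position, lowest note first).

Bb, D, G

Spelling G minor: G–Bb–D. In first inversion the third is bass, giving Bb, D, G from the bottom.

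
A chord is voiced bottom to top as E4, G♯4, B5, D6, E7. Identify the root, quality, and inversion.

Reducing to letter names: E, G#, B, D. These stack in thirds as E–G#–B–D — an E dominant seventh chord.
With the root (E) in the bass, the chord is in root position (figured bass 7).

E dominant seventh, root position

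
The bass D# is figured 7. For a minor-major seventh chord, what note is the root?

The figures 7 mean the root of the chord is in the bass. If D# is the root of a minor-major seventh chord, the root is D# (chord tones D#–F#–A#–C##).

D#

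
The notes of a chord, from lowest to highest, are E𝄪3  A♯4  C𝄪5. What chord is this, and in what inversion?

The distinct note names are E##, A#, C##. Stacked in thirds they read A#–C##–E##, which is an augmented triad on A#.
E## is the fifth of A# augmented; fifth in the bass means second inversion (figured bass 6/4).

A# augmented, second inversion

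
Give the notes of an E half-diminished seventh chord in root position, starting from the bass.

E, G, Bb, D

E half-diminished seventh is E–G–Bb–D. Root position puts the root (E) in the bass, with the remaining tones above: E, G, Bb, D.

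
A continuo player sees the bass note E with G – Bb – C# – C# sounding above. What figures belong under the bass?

The notes E, G, Bb, C# stack in thirds as C#–E–G–Bb — a C# diminished seventh chord. The bass E is the third, so this is first inversion: figured 6/5.

6/5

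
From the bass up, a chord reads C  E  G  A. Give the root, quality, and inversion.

Reducing to letter names: C, E, G, A. These stack in thirds as A–C–E–G — an A minor seventh chord.
With the third (C) in the bass, the chord is in first inversion (figured bass 6/5).

A minor seventh, first inversion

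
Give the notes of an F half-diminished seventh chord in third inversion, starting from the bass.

Eb, F, Ab, Cb

Spelling F half-diminished seventh: F–Ab–Cb–Eb. In third inversion the seventh is bass, giving Eb, F, Ab, Cb from the bottom.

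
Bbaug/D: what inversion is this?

Bbaug/D means Bb augmented with D in the bass. D is the third of Bb augmented (Bb–D–F#), so this is first inversion.

first inversion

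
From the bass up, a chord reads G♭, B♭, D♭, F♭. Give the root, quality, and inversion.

Gb dominant seventh, root position

Reducing to letter names: Gb, Bb, Db, Fb. These stack in thirds as Gb–Bb–Db–Fb — a Gb dominant seventh chord.
Gb is the root of Gb dominant seventh; root in the bass means root position (figured bass 7).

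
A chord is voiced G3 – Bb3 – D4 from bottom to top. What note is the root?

G

G, Bb, D are the tones of a G minor triad (G–Bb–D), making G the root.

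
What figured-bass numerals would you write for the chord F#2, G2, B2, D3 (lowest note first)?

The notes F#, G, B, D stack in thirds as G–B–D–F# — a G major seventh chord. The bass F# is the seventh, so this is third inversion: figured 4/2.

4/2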